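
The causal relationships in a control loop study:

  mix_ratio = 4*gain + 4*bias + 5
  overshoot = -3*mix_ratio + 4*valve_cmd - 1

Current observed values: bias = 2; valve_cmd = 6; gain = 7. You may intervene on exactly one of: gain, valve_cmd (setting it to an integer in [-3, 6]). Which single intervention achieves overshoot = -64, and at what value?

set gain = 4

Intervening on gain: with other inputs at their observed values, overshoot = -12*gain - 16. Solving for -64 gives gain = 4, within [-3, 6].
Intervening on valve_cmd: overshoot = 4*valve_cmd - 124. Reaching -64 requires valve_cmd = 15, outside [-3, 6].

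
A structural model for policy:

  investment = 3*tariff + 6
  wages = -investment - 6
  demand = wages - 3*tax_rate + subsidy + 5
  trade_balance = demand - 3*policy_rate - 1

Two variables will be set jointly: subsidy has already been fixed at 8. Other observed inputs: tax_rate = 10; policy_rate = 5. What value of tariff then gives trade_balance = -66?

tariff = 7

With subsidy held at 8:
Substituting into the wages equation gives wages = -3*tariff - 12.
This gives demand = -3*tariff - 29.
Substituting into the trade_balance equation gives trade_balance = -3*tariff - 45.
Solve -3*tariff - 45 = -66: tariff = (-66 + 45) / -3 = 7.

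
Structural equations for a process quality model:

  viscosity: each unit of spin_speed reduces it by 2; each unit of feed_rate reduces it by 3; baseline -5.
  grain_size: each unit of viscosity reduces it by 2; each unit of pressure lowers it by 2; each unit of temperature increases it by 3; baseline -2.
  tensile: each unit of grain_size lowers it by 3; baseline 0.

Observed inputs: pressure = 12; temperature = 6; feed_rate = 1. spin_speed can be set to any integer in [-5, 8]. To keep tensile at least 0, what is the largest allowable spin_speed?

spin_speed = -2

Substituting into the viscosity equation gives viscosity = -2*spin_speed - 8.
This gives grain_size = 4*spin_speed + 8.
This gives tensile = -12*spin_speed - 24.
Require -12*spin_speed - 24 ≥ 0, so spin_speed ≤ -2.
The largest integer in [-5, 8] satisfying this is -2.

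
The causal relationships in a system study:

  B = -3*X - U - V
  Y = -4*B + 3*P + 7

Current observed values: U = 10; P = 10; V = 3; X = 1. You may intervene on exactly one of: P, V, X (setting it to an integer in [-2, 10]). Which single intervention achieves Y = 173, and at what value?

set X = 7

Intervening on P: Y = 3*P + 71. Reaching 173 requires P = 34, outside [-2, 10].
Intervening on V: Y = 4*V + 89. Reaching 173 requires V = 21, outside [-2, 10].
Intervening on X: with other inputs at their observed values, Y = 12*X + 89. Solving for 173 gives X = 7, within [-2, 10].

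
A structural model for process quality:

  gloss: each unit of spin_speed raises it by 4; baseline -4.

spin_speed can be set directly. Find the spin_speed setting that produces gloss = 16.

Solve 4*spin_speed - 4 = 16: spin_speed = (16 + 4) / 4 = 5.

spin_speed = 5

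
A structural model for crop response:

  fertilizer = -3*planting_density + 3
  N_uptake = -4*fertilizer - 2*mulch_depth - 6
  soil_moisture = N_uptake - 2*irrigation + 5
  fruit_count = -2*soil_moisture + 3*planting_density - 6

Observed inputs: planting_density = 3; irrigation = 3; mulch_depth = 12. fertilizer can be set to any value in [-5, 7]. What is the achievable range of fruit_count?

25 to 121

Intervening on fertilizer fixes its value directly, overriding its dependence on planting_density.
Substituting into the N_uptake equation gives N_uptake = -4*fertilizer - 30.
Substituting into the soil_moisture equation gives soil_moisture = -4*fertilizer - 31.
fruit_count becomes 8*fertilizer + 65.
Linear in fertilizer, so extremes are at the endpoints: fertilizer = -5 gives fruit_count = 25; fertilizer = 7 gives fruit_count = 121.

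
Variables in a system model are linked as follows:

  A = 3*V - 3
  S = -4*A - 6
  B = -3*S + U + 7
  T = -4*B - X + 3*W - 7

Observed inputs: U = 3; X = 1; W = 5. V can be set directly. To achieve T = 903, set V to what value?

V = -6

Substituting into the S equation gives S = -12*V + 6.
Substituting into the B equation gives B = 36*V - 8.
Substituting into the T equation gives T = -144*V + 39.
Solve -144*V + 39 = 903: V = (903 - 39) / -144 = -6.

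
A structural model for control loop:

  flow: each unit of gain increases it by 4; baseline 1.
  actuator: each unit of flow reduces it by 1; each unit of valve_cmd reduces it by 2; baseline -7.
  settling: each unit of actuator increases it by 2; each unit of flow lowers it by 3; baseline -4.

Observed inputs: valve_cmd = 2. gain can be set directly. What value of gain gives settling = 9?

Substituting into the actuator equation gives actuator = -4*gain - 12.
So settling = -20*gain - 31.
Solve -20*gain - 31 = 9: gain = (9 + 31) / -20 = -2.

gain = -2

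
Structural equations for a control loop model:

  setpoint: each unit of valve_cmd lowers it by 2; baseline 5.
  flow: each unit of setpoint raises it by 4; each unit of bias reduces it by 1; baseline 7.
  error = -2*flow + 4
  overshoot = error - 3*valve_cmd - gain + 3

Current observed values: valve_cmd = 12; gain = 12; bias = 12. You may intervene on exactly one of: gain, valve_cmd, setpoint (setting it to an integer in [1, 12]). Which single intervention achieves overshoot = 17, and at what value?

set valve_cmd = 4

Intervening on gain: overshoot = -gain + 133. Reaching 17 requires gain = 116, outside [1, 12].
Intervening on valve_cmd: with other inputs at their observed values, overshoot = 13*valve_cmd - 35. Solving for 17 gives valve_cmd = 4, within [1, 12].
Intervening on setpoint: overshoot = -8*setpoint - 31. Reaching 17 requires setpoint = -6, outside [1, 12].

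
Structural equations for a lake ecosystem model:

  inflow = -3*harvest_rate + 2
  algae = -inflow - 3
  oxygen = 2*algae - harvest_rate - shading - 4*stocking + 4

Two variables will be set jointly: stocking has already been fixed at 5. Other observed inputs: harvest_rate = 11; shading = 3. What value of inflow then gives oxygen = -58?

With stocking held at 5:
Intervening on inflow fixes its value directly, overriding its dependence on harvest_rate.
Substituting into the oxygen equation gives oxygen = -2*inflow - 36.
Solve -2*inflow - 36 = -58: inflow = (-58 + 36) / -2 = 11.

inflow = 11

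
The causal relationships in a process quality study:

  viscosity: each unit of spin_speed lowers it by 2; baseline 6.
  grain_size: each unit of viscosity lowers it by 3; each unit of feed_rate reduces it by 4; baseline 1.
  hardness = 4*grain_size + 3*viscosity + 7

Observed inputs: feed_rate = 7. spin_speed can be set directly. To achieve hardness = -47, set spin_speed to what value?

Substituting into the grain_size equation gives grain_size = 6*spin_speed - 45.
So hardness = 18*spin_speed - 155.
Solve 18*spin_speed - 155 = -47: spin_speed = (-47 + 155) / 18 = 6.

spin_speed = 6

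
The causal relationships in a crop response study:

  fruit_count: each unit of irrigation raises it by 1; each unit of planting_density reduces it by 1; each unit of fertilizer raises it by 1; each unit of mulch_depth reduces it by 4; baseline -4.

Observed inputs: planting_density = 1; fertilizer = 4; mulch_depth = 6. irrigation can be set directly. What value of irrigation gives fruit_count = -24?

Substituting into the fruit_count equation gives fruit_count = irrigation - 25.
Solve irrigation - 25 = -24: irrigation = (-24 + 25) / 1 = 1.

irrigation = 1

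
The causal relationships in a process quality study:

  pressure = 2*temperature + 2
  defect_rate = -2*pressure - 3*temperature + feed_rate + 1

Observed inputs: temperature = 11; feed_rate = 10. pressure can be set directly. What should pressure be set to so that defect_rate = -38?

Intervening on pressure fixes its value directly, overriding its dependence on temperature.
Substituting into the defect_rate equation gives defect_rate = -2*pressure - 22.
Solve -2*pressure - 22 = -38: pressure = (-38 + 22) / -2 = 8.

pressure = 8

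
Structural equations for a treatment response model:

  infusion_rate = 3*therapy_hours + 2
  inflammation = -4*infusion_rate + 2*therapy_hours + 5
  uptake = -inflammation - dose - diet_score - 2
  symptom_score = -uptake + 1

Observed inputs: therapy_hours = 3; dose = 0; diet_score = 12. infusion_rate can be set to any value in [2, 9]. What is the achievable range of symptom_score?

Intervening on infusion_rate fixes its value directly, overriding its dependence on therapy_hours.
Substituting into the inflammation equation gives inflammation = -4*infusion_rate + 11.
Substituting into the uptake equation gives uptake = 4*infusion_rate - 25.
symptom_score becomes -4*infusion_rate + 26.
Linear in infusion_rate, so extremes are at the endpoints: infusion_rate = 2 gives symptom_score = 18; infusion_rate = 9 gives symptom_score = -10.

-10 to 18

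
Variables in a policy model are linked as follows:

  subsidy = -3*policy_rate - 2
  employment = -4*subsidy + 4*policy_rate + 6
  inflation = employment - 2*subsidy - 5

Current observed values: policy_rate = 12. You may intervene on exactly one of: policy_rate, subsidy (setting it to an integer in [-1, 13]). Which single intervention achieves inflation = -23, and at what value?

set subsidy = 12

Intervening on policy_rate: inflation = 22*policy_rate + 13. Reaching -23 requires policy_rate = -18/11, not an integer.
Intervening on subsidy: with other inputs at their observed values, inflation = -6*subsidy + 49. Solving for -23 gives subsidy = 12, within [-1, 13].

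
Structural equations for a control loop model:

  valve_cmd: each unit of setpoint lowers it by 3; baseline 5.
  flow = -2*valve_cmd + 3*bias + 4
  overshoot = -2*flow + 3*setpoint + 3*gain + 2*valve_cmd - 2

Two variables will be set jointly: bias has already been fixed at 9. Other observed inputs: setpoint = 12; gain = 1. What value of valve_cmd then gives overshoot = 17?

valve_cmd = 7

With bias held at 9:
Intervening on valve_cmd fixes its value directly, overriding its dependence on setpoint.
Substituting into the flow equation gives flow = -2*valve_cmd + 31.
This gives overshoot = 6*valve_cmd - 25.
Solve 6*valve_cmd - 25 = 17: valve_cmd = (17 + 25) / 6 = 7.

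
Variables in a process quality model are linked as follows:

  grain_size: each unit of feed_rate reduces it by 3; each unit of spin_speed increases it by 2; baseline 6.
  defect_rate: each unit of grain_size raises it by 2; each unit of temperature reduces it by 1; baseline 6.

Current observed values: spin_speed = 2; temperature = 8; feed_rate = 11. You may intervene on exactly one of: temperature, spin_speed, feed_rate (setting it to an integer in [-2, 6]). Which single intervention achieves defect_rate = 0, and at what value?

Intervening on temperature: defect_rate = -temperature - 40. Reaching 0 requires temperature = -40, outside [-2, 6].
Intervening on spin_speed: defect_rate = 4*spin_speed - 56. Reaching 0 requires spin_speed = 14, outside [-2, 6].
Intervening on feed_rate: with other inputs at their observed values, defect_rate = -6*feed_rate + 18. Solving for 0 gives feed_rate = 3, within [-2, 6].

set feed_rate = 3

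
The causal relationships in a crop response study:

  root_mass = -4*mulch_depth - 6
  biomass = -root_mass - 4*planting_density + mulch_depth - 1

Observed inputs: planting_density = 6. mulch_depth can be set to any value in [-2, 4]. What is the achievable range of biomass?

-29 to 1

Substituting into the biomass equation gives biomass = 5*mulch_depth - 19.
Linear in mulch_depth, so extremes are at the endpoints: mulch_depth = -2 gives biomass = -29; mulch_depth = 4 gives biomass = 1.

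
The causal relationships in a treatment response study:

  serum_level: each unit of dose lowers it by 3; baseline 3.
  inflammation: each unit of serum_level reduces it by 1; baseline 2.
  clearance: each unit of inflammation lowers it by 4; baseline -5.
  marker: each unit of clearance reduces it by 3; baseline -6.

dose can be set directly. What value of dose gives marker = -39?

dose = -1

Substituting into the inflammation equation gives inflammation = 3*dose - 1.
clearance becomes -12*dose - 1.
Substituting into the marker equation gives marker = 36*dose - 3.
Solve 36*dose - 3 = -39: dose = (-39 + 3) / 36 = -1.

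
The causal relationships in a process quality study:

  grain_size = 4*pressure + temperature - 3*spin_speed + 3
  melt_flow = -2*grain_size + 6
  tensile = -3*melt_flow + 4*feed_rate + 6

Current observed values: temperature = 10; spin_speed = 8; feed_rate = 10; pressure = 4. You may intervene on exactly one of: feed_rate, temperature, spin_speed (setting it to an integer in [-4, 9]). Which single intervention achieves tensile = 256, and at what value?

Intervening on feed_rate: tensile = 4*feed_rate + 18. Reaching 256 requires feed_rate = 119/2, not an integer.
Intervening on temperature: tensile = 6*temperature - 2. Reaching 256 requires temperature = 43, outside [-4, 9].
Intervening on spin_speed: with other inputs at their observed values, tensile = -18*spin_speed + 202. Solving for 256 gives spin_speed = -3, within [-4, 9].

set spin_speed = -3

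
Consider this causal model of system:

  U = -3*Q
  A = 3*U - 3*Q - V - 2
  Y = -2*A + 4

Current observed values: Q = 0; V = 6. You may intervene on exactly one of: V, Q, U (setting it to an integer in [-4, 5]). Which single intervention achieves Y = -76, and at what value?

Intervening on V: Y = 2*V + 8. Reaching -76 requires V = -42, outside [-4, 5].
Intervening on Q: with other inputs at their observed values, Y = 24*Q + 20. Solving for -76 gives Q = -4, within [-4, 5].
Intervening on U: Y = -6*U + 20. Reaching -76 requires U = 16, outside [-4, 5].

set Q = -4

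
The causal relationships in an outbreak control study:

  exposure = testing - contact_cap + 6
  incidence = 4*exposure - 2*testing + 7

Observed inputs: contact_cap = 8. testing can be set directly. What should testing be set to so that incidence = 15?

Substituting into the exposure equation gives exposure = testing - 2.
This gives incidence = 2*testing - 1.
Solve 2*testing - 1 = 15: testing = (15 + 1) / 2 = 8.

testing = 8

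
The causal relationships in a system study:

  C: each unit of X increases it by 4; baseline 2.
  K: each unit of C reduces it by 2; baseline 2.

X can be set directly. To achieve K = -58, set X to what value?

X = 7

Substituting into the K equation gives K = -8*X - 2.
Solve -8*X - 2 = -58: X = (-58 + 2) / -8 = 7.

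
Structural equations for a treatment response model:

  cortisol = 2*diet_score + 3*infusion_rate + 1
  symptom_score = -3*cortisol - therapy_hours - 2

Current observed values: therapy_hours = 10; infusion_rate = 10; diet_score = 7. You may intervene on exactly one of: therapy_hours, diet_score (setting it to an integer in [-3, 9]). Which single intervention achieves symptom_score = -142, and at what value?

set therapy_hours = 5

Intervening on therapy_hours: with other inputs at their observed values, symptom_score = -therapy_hours - 137. Solving for -142 gives therapy_hours = 5, within [-3, 9].
Intervening on diet_score: symptom_score = -6*diet_score - 105. Reaching -142 requires diet_score = 37/6, not an integer.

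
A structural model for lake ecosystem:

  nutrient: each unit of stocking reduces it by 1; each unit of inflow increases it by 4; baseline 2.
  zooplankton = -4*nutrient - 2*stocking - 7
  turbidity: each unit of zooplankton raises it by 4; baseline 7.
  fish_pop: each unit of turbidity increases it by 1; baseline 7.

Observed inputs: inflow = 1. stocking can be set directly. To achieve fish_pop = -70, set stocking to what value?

Substituting into the nutrient equation gives nutrient = -stocking + 6.
So zooplankton = 2*stocking - 31.
turbidity becomes 8*stocking - 117.
fish_pop becomes 8*stocking - 110.
Solve 8*stocking - 110 = -70: stocking = (-70 + 110) / 8 = 5.

stocking = 5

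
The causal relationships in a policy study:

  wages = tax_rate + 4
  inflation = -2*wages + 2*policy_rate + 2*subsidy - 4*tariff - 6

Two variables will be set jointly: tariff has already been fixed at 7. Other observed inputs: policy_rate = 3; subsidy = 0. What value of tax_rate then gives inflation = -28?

With tariff held at 7:
Substituting into the inflation equation gives inflation = -2*tax_rate - 36.
Solve -2*tax_rate - 36 = -28: tax_rate = (-28 + 36) / -2 = -4.

tax_rate = -4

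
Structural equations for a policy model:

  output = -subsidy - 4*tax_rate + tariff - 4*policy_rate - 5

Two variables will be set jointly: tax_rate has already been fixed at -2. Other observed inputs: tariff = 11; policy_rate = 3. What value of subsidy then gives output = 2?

With tax_rate held at -2:
Substituting into the output equation gives output = -subsidy + 2.
Solve -subsidy + 2 = 2: subsidy = (2 - 2) / -1 = 0.

subsidy = 0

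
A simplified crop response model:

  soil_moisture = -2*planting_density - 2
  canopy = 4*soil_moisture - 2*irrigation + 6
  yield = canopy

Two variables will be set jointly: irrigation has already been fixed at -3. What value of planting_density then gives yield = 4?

With irrigation held at -3:
Substituting into the canopy equation gives canopy = -8*planting_density + 4.
So yield = -8*planting_density + 4.
Solve -8*planting_density + 4 = 4: planting_density = (4 - 4) / -8 = 0.

planting_density = 0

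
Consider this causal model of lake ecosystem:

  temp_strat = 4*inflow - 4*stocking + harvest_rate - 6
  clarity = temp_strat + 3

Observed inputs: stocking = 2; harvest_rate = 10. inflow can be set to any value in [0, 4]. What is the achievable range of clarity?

-1 to 15

Substituting into the temp_strat equation gives temp_strat = 4*inflow - 4.
Substituting into the clarity equation gives clarity = 4*inflow - 1.
Linear in inflow, so extremes are at the endpoints: inflow = 0 gives clarity = -1; inflow = 4 gives clarity = 15.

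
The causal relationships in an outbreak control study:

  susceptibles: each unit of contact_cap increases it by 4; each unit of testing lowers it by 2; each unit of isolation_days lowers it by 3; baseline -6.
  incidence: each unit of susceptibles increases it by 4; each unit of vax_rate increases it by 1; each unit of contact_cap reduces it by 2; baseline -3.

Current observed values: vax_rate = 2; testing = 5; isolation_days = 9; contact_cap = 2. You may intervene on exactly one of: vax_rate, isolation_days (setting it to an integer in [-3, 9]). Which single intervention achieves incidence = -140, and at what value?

set vax_rate = 7

Intervening on vax_rate: with other inputs at their observed values, incidence = vax_rate - 147. Solving for -140 gives vax_rate = 7, within [-3, 9].
Intervening on isolation_days: incidence = -12*isolation_days - 37. Reaching -140 requires isolation_days = 103/12, not an integer.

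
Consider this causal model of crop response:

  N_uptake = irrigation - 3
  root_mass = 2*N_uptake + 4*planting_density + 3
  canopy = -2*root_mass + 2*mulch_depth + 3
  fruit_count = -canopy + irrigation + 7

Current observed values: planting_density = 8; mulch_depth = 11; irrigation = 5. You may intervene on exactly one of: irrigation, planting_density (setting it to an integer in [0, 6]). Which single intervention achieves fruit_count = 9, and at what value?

Intervening on irrigation: fruit_count = 5*irrigation + 40. Reaching 9 requires irrigation = -31/5, not an integer.
Intervening on planting_density: with other inputs at their observed values, fruit_count = 8*planting_density + 1. Solving for 9 gives planting_density = 1, within [0, 6].

set planting_density = 1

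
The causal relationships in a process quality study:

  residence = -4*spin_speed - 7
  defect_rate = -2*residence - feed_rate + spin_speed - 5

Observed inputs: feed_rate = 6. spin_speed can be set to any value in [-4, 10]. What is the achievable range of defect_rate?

-33 to 93

Substituting into the defect_rate equation gives defect_rate = 9*spin_speed + 3.
Linear in spin_speed, so extremes are at the endpoints: spin_speed = -4 gives defect_rate = -33; spin_speed = 10 gives defect_rate = 93.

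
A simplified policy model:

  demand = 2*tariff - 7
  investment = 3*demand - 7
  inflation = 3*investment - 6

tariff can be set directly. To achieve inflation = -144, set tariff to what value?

Substituting into the investment equation gives investment = 6*tariff - 28.
Substituting into the inflation equation gives inflation = 18*tariff - 90.
Solve 18*tariff - 90 = -144: tariff = (-144 + 90) / 18 = -3.

tariff = -3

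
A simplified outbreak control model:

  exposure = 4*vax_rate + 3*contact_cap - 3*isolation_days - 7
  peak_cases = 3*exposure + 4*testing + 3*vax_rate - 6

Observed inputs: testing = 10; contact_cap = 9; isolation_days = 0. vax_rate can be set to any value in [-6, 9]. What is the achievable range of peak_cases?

Substituting into the exposure equation gives exposure = 4*vax_rate + 20.
peak_cases becomes 15*vax_rate + 94.
Linear in vax_rate, so extremes are at the endpoints: vax_rate = -6 gives peak_cases = 4; vax_rate = 9 gives peak_cases = 229.

4 to 229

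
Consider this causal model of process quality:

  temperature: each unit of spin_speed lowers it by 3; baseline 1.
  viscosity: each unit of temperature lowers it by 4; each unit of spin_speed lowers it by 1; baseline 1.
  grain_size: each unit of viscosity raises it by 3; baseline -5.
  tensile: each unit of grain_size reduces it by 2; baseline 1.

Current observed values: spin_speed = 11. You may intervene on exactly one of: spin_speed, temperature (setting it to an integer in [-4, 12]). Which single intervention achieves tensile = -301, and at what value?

Intervening on spin_speed: with other inputs at their observed values, tensile = -66*spin_speed + 29. Solving for -301 gives spin_speed = 5, within [-4, 12].
Intervening on temperature: tensile = 24*temperature + 71. Reaching -301 requires temperature = -31/2, not an integer.

set spin_speed = 5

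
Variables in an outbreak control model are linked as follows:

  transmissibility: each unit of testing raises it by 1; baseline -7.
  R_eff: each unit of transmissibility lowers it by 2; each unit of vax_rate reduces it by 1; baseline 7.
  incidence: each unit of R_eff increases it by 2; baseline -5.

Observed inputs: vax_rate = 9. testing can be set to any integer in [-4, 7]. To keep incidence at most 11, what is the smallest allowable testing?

Substituting into the R_eff equation gives R_eff = -2*testing + 12.
Substituting into the incidence equation gives incidence = -4*testing + 19.
Require -4*testing + 19 ≤ 11, so testing ≥ 2.
The smallest integer in [-4, 7] satisfying this is 2.

testing = 2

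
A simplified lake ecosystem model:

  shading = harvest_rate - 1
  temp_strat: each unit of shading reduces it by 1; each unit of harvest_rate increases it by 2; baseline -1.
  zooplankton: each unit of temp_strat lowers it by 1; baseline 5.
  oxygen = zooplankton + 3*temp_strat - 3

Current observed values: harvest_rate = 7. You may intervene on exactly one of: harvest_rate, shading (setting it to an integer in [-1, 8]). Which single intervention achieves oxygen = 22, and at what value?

Intervening on harvest_rate: oxygen = 2*harvest_rate + 2. Reaching 22 requires harvest_rate = 10, outside [-1, 8].
Intervening on shading: with other inputs at their observed values, oxygen = -2*shading + 28. Solving for 22 gives shading = 3, within [-1, 8].

set shading = 3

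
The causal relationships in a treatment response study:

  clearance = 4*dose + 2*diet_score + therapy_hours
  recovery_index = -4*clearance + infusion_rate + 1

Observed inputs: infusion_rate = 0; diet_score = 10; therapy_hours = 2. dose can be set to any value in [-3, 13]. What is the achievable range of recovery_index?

Substituting into the clearance equation gives clearance = 4*dose + 22.
So recovery_index = -16*dose - 87.
Linear in dose, so extremes are at the endpoints: dose = -3 gives recovery_index = -39; dose = 13 gives recovery_index = -295.

-295 to -39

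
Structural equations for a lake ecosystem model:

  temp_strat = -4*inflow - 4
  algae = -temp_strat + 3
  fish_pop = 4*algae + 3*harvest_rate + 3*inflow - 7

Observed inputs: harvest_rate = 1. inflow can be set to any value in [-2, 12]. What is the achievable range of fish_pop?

Substituting into the algae equation gives algae = 4*inflow + 7.
Substituting into the fish_pop equation gives fish_pop = 19*inflow + 24.
Linear in inflow, so extremes are at the endpoints: inflow = -2 gives fish_pop = -14; inflow = 12 gives fish_pop = 252.

-14 to 252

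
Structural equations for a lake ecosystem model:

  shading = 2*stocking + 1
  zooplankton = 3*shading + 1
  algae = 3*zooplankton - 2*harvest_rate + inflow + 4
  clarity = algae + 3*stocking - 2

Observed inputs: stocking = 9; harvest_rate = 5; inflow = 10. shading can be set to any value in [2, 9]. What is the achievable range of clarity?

Intervening on shading fixes its value directly, overriding its dependence on stocking.
Substituting into the algae equation gives algae = 9*shading + 7.
This gives clarity = 9*shading + 32.
Linear in shading, so extremes are at the endpoints: shading = 2 gives clarity = 50; shading = 9 gives clarity = 113.

50 to 113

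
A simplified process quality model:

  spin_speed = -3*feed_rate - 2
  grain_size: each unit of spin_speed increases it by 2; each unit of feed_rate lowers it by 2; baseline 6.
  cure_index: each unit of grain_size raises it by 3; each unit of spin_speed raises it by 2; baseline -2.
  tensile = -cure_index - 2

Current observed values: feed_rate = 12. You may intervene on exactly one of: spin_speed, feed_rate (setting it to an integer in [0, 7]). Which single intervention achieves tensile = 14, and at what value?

set spin_speed = 5

Intervening on spin_speed: with other inputs at their observed values, tensile = -8*spin_speed + 54. Solving for 14 gives spin_speed = 5, within [0, 7].
Intervening on feed_rate: tensile = 30*feed_rate - 2. Reaching 14 requires feed_rate = 8/15, not an integer.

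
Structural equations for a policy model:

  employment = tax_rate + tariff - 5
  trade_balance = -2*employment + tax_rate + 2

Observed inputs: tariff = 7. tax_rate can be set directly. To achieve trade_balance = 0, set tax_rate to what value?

tax_rate = -2

Substituting into the employment equation gives employment = tax_rate + 2.
Substituting into the trade_balance equation gives trade_balance = -tax_rate - 2.
Solve -tax_rate - 2 = 0: tax_rate = (0 + 2) / -1 = -2.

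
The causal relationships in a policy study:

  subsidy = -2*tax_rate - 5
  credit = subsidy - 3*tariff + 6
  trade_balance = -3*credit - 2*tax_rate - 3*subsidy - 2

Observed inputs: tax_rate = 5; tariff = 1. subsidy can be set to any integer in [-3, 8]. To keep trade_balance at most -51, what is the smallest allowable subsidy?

subsidy = 5

Intervening on subsidy fixes its value directly, overriding its dependence on tax_rate.
Substituting into the credit equation gives credit = subsidy + 3.
Substituting into the trade_balance equation gives trade_balance = -6*subsidy - 21.
Require -6*subsidy - 21 ≤ -51, so subsidy ≥ 5.
The smallest integer in [-3, 8] satisfying this is 5.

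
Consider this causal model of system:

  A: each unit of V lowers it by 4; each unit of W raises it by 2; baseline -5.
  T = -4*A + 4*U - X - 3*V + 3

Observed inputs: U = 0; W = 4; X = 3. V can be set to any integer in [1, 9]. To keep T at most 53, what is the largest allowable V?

Substituting into the A equation gives A = -4*V + 3.
Substituting into the T equation gives T = 13*V - 12.
Require 13*V - 12 ≤ 53, so V ≤ 5.
The largest integer in [1, 9] satisfying this is 5.

V = 5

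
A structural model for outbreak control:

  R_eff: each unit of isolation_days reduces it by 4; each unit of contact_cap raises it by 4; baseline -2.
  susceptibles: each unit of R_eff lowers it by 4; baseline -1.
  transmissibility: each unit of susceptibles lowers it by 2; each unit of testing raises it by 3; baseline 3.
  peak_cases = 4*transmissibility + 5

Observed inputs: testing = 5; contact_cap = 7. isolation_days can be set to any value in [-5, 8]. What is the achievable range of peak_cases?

-107 to 1557

Substituting into the R_eff equation gives R_eff = -4*isolation_days + 26.
Substituting into the susceptibles equation gives susceptibles = 16*isolation_days - 105.
So transmissibility = -32*isolation_days + 228.
Substituting into the peak_cases equation gives peak_cases = -128*isolation_days + 917.
Linear in isolation_days, so extremes are at the endpoints: isolation_days = -5 gives peak_cases = 1557; isolation_days = 8 gives peak_cases = -107.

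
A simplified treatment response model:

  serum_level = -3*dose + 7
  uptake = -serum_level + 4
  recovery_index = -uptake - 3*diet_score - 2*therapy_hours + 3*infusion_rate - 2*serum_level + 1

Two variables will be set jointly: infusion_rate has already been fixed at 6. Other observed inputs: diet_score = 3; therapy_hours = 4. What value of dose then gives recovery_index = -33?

With infusion_rate held at 6:
Substituting into the uptake equation gives uptake = 3*dose - 3.
Substituting into the recovery_index equation gives recovery_index = 3*dose - 9.
Solve 3*dose - 9 = -33: dose = (-33 + 9) / 3 = -8.

dose = -8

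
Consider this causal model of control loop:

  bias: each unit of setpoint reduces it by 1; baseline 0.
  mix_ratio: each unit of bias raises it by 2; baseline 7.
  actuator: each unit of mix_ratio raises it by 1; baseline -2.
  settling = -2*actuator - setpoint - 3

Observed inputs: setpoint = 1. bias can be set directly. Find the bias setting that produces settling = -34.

Intervening on bias fixes its value directly, overriding its dependence on setpoint.
Substituting into the actuator equation gives actuator = 2*bias + 5.
Substituting into the settling equation gives settling = -4*bias - 14.
Solve -4*bias - 14 = -34: bias = (-34 + 14) / -4 = 5.

bias = 5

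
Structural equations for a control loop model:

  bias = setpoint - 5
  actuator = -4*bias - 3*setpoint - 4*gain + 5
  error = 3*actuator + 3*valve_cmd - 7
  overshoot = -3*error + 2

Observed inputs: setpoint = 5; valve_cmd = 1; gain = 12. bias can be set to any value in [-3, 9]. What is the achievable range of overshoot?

Intervening on bias fixes its value directly, overriding its dependence on setpoint.
Substituting into the actuator equation gives actuator = -4*bias - 58.
So error = -12*bias - 178.
This gives overshoot = 36*bias + 536.
Linear in bias, so extremes are at the endpoints: bias = -3 gives overshoot = 428; bias = 9 gives overshoot = 860.

428 to 860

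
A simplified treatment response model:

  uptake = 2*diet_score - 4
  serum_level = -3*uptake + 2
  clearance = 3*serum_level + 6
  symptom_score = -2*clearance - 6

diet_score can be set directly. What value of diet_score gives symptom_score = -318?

diet_score = -6

Substituting into the serum_level equation gives serum_level = -6*diet_score + 14.
Substituting into the clearance equation gives clearance = -18*diet_score + 48.
This gives symptom_score = 36*diet_score - 102.
Solve 36*diet_score - 102 = -318: diet_score = (-318 + 102) / 36 = -6.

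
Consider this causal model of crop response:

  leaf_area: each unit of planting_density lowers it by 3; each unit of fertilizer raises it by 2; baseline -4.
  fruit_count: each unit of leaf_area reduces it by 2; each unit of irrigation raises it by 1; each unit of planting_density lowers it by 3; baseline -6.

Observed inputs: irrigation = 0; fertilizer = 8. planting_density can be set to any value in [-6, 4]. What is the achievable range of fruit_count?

-48 to -18

Substituting into the leaf_area equation gives leaf_area = -3*planting_density + 12.
This gives fruit_count = 3*planting_density - 30.
Linear in planting_density, so extremes are at the endpoints: planting_density = -6 gives fruit_count = -48; planting_density = 4 gives fruit_count = -18.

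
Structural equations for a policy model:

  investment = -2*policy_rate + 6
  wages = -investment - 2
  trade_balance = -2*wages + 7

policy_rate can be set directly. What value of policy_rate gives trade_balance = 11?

policy_rate = 3

Substituting into the wages equation gives wages = 2*policy_rate - 8.
Substituting into the trade_balance equation gives trade_balance = -4*policy_rate + 23.
Solve -4*policy_rate + 23 = 11: policy_rate = (11 - 23) / -4 = 3.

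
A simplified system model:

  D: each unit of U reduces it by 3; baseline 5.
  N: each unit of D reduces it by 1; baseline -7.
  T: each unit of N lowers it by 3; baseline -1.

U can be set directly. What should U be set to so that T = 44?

Substituting into the N equation gives N = 3*U - 12.
T becomes -9*U + 35.
Solve -9*U + 35 = 44: U = (44 - 35) / -9 = -1.

U = -1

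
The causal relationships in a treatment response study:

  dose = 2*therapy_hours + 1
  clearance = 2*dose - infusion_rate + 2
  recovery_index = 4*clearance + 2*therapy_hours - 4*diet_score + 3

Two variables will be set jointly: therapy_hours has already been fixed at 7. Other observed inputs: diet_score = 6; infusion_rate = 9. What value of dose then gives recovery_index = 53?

dose = 11

With therapy_hours held at 7:
Intervening on dose fixes its value directly, overriding its dependence on therapy_hours.
Substituting into the clearance equation gives clearance = 2*dose - 7.
This gives recovery_index = 8*dose - 35.
Solve 8*dose - 35 = 53: dose = (53 + 35) / 8 = 11.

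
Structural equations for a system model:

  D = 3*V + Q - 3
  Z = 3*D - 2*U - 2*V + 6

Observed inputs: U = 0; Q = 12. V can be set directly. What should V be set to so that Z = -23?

V = -8

Substituting into the D equation gives D = 3*V + 9.
Z becomes 7*V + 33.
Solve 7*V + 33 = -23: V = (-23 - 33) / 7 = -8.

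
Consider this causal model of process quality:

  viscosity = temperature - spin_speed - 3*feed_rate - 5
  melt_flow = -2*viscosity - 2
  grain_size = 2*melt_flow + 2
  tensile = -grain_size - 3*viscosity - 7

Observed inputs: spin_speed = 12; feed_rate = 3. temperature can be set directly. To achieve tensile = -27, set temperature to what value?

Substituting into the viscosity equation gives viscosity = temperature - 26.
Substituting into the melt_flow equation gives melt_flow = -2*temperature + 50.
Substituting into the grain_size equation gives grain_size = -4*temperature + 102.
This gives tensile = temperature - 31.
Solve temperature - 31 = -27: temperature = (-27 + 31) / 1 = 4.

temperature = 4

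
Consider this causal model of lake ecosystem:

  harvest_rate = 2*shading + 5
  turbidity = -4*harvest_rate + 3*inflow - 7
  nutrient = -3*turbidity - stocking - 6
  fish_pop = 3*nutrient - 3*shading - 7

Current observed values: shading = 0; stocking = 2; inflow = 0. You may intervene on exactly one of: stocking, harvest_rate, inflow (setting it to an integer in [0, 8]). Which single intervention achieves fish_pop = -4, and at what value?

Intervening on stocking: fish_pop = -3*stocking + 218. Reaching -4 requires stocking = 74, outside [0, 8].
Intervening on harvest_rate: fish_pop = 36*harvest_rate + 32. Reaching -4 requires harvest_rate = -1, outside [0, 8].
Intervening on inflow: with other inputs at their observed values, fish_pop = -27*inflow + 212. Solving for -4 gives inflow = 8, within [0, 8].

set inflow = 8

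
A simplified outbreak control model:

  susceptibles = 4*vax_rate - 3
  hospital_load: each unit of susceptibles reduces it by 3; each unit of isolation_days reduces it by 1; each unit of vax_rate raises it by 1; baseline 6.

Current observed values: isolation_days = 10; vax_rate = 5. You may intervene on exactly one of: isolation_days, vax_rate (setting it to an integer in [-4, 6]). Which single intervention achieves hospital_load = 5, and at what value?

set vax_rate = 0

Intervening on isolation_days: hospital_load = -isolation_days - 40. Reaching 5 requires isolation_days = -45, outside [-4, 6].
Intervening on vax_rate: with other inputs at their observed values, hospital_load = -11*vax_rate + 5. Solving for 5 gives vax_rate = 0, within [-4, 6].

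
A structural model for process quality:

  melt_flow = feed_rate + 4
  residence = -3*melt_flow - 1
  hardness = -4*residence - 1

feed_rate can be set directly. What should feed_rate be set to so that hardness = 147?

Substituting into the residence equation gives residence = -3*feed_rate - 13.
So hardness = 12*feed_rate + 51.
Solve 12*feed_rate + 51 = 147: feed_rate = (147 - 51) / 12 = 8.

feed_rate = 8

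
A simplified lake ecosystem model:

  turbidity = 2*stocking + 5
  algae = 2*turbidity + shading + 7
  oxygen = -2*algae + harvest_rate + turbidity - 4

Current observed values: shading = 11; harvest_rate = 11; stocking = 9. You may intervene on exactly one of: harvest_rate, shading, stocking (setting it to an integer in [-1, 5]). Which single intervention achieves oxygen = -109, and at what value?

set harvest_rate = 0

Intervening on harvest_rate: with other inputs at their observed values, oxygen = harvest_rate - 109. Solving for -109 gives harvest_rate = 0, within [-1, 5].
Intervening on shading: oxygen = -2*shading - 76. Reaching -109 requires shading = 33/2, not an integer.
Intervening on stocking: oxygen = -6*stocking - 44. Reaching -109 requires stocking = 65/6, not an integer.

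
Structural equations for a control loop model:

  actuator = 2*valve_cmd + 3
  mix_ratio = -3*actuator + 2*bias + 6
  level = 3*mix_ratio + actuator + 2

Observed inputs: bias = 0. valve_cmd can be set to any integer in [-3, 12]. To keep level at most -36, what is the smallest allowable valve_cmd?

valve_cmd = 2

Substituting into the mix_ratio equation gives mix_ratio = -6*valve_cmd - 3.
This gives level = -16*valve_cmd - 4.
Require -16*valve_cmd - 4 ≤ -36, so valve_cmd ≥ 2.
The smallest integer in [-3, 12] satisfying this is 2.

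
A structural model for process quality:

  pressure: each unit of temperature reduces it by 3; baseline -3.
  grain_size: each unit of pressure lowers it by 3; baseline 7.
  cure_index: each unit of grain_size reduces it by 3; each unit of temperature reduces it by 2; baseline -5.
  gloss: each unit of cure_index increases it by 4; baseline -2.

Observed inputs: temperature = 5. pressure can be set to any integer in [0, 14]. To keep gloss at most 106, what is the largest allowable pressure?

Intervening on pressure fixes its value directly, overriding its dependence on temperature.
Substituting into the cure_index equation gives cure_index = 9*pressure - 36.
Substituting into the gloss equation gives gloss = 36*pressure - 146.
Require 36*pressure - 146 ≤ 106, so pressure ≤ 7.
The largest integer in [0, 14] satisfying this is 7.

pressure = 7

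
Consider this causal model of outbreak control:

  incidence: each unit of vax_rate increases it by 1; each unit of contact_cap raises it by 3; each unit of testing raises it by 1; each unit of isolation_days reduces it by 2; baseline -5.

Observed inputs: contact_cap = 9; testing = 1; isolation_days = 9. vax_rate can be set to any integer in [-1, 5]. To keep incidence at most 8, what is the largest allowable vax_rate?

vax_rate = 3

Substituting into the incidence equation gives incidence = vax_rate + 5.
Require vax_rate + 5 ≤ 8, so vax_rate ≤ 3.
The largest integer in [-1, 5] satisfying this is 3.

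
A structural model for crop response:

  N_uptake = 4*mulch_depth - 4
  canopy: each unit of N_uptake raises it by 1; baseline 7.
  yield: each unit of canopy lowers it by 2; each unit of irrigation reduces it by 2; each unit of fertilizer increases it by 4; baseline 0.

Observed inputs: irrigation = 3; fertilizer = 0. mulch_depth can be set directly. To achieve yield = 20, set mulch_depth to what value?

mulch_depth = -4

Substituting into the canopy equation gives canopy = 4*mulch_depth + 3.
yield becomes -8*mulch_depth - 12.
Solve -8*mulch_depth - 12 = 20: mulch_depth = (20 + 12) / -8 = -4.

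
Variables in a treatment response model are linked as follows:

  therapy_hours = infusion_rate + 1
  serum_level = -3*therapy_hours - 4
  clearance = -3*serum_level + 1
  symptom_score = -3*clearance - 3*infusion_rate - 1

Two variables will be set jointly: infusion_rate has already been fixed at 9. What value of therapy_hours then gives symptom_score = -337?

therapy_hours = 10

With infusion_rate held at 9:
Intervening on therapy_hours fixes its value directly, overriding its dependence on infusion_rate.
Substituting into the clearance equation gives clearance = 9*therapy_hours + 13.
So symptom_score = -27*therapy_hours - 67.
Solve -27*therapy_hours - 67 = -337: therapy_hours = (-337 + 67) / -27 = 10.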